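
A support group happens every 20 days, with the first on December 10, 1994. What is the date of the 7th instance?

April 9, 1995

The 7th occurrence is 6 intervals after the first: 6 × 20 = 120 days after December 10, 1994.
December has 31 days — 21 days to the end of December leaves 99.
January has 31 days (68 left).
February has 28 days (40 left).
March has 31 days (9 left).
9 days into April → April 9, 1995.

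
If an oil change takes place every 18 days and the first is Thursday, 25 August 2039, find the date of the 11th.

The 11th occurrence is 10 intervals after the first: 10 × 18 = 180 days after 25 August 2039.
August has 31 days — 6 days to the end of August leaves 174.
September has 30 days (144 left).
October has 31 days (113 left).
November has 30 days (83 left).
December has 31 days (52 left).
January has 31 days (21 left).
21 days into February → 21 February 2040.

21 February 2040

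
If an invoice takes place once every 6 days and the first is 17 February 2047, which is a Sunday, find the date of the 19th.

5 June 2047

The 19th occurrence is 18 intervals after the first: 18 × 6 = 108 days after 17 February 2047.
February has 28 days — 11 days to the end of February leaves 97.
March has 31 days (66 left).
April has 30 days (36 left).
May has 31 days (5 left).
5 days into June → 5 June 2047.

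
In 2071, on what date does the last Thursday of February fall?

February 26, 2071

February 2071 begins on a Sunday, so the first Thursday is February 5 (4 days later).
February 2071 has 28 days. Adding weeks: 5, 12, 19, 26 — the last one ≤ 28 is the 26th.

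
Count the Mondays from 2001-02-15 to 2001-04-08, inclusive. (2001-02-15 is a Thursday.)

7

2001-02-15 is a Thursday; the first Monday on or after it is 2001-02-19 (4 days later).
From 2001-02-19 to 2001-04-08: 9 + 31 + 8 = 48 days (rest of February, March, April).
48 ÷ 7 = 6 full weeks with remainder 6, so 6 more Mondays after the first → 7.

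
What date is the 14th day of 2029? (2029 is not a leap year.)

14 into January → January 14.

2029-01-14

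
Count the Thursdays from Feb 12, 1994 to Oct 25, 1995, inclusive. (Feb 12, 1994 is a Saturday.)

Feb 12, 1994 is a Saturday; the first Thursday on or after it is Feb 17, 1994 (5 days later).
From Feb 17, 1994 to Oct 25, 1995: 317 + 298 = 615 days (rest of 1994, to Oct 25, 1995 in 1995).
615 ÷ 7 = 87 full weeks with remainder 6, so 87 more Thursdays after the first → 88.

88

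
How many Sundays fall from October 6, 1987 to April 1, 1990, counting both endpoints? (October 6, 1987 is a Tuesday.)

October 6, 1987 is a Tuesday; the first Sunday on or after it is October 11, 1987 (5 days later).
From October 11, 1987 to April 1, 1990: 81 + 366 + 365 + 91 = 903 days (rest of 1987, 1988, 1989, to April 1, 1990 in 1990).
903 ÷ 7 = 129 full weeks with remainder 0, so 129 more Sundays after the first → 130.

130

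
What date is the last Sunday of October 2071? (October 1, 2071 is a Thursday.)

2071-10-25

October 2071 begins on a Thursday, so the first Sunday is October 4 (3 days later).
October 2071 has 31 days. Adding weeks: 4, 11, 18, 25 — the last one ≤ 31 is the 25th.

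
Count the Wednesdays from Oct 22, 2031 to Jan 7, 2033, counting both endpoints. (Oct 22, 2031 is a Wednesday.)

64

Oct 22, 2031 is a Wednesday; the first Wednesday on or after it is Oct 22, 2031.
From Oct 22, 2031 to Jan 7, 2033: 70 + 366 + 7 = 443 days (rest of 2031, 2032, to Jan 7, 2033 in 2033).
443 ÷ 7 = 63 full weeks with remainder 2, so 63 more Wednesdays after the first → 64.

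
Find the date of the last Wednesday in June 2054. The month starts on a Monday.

24 June 2054

June 2054 begins on a Monday, so the first Wednesday is June 3 (2 days later).
June 2054 has 30 days. Adding weeks: 3, 10, 17, 24 — the last one ≤ 30 is the 24th.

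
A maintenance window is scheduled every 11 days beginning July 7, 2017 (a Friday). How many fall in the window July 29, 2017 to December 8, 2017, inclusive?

13

Occurrences land 11·i days after July 7, 2017 for i = 0, 1, 2, …
July 29, 2017 is 22 days after the start; 22 ÷ 11 = 2 remainder 0. First occurrence in the window: #3 on July 29, 2017 (2×11 = 22 days in).
December 8, 2017 is 154 days after the start; 154 ÷ 11 = 14 remainder 0. Last occurrence in the window: #15 on December 8, 2017.
Occurrences #3 through #15: 13 in total.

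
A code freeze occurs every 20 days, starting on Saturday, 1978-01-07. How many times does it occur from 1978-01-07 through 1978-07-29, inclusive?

11

Occurrences land 20·i days after 1978-01-07 for i = 0, 1, 2, …
The window opens on the start date, so the first occurrence inside is #1 on 1978-01-07.
1978-07-29 is 203 days after the start; 203 ÷ 20 = 10 remainder 3. Last occurrence in the window: #11 on 1978-07-26.
Occurrences #1 through #11: 11 in total.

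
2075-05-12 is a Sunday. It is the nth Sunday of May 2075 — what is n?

2nd

Day 12 falls in week ⌈12/7⌉ of the month.
Days 1–7 hold the 1st Sunday, 8–14 the 2nd, 15–21 the 3rd, 22–28 the 4th, 29–31 the 5th.
12 is in the range for the 2nd.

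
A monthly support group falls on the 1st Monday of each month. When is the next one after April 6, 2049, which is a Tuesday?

April 2049 starts on a Thursday, so its 1st Monday is April 5, 2049 (4 days in).
That is not after April 6, 2049, so look at May 2049.
May 2049 starts on a Saturday, so its 1st Monday is May 3, 2049 (2 days in).

May 3, 2049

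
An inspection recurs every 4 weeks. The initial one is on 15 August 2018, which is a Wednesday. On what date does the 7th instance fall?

30 January 2019

The 7th occurrence is 6 intervals after the first: 6 × 28 = 168 days after 15 August 2018.
August has 31 days — 16 days to the end of August leaves 152.
September has 30 days (122 left).
October has 31 days (91 left).
November has 30 days (61 left).
December has 31 days (30 left).
30 days into January → 30 January 2019.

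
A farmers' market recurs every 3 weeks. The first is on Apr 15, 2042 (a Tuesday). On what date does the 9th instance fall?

Sep 30, 2042

The 9th occurrence is 8 intervals after the first: 8 × 21 = 168 days after Apr 15, 2042.
Apr has 30 days — 15 days to the end of Apr leaves 153.
May has 31 days (122 left).
Jun has 30 days (92 left).
Jul has 31 days (61 left).
Aug has 31 days (30 left).
30 days into Sep → Sep 30, 2042.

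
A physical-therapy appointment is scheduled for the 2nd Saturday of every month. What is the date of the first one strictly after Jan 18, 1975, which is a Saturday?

Jan 1975 starts on a Wednesday; its first Saturday is the 4th, so the 2nd Saturday is the 11th — Jan 11, 1975.
That is not after Jan 18, 1975, so look at Feb 1975.
Feb 1975 starts on a Saturday; its first Saturday is the 1st, so the 2nd Saturday is the 8th — Feb 8, 1975.

Feb 8, 1975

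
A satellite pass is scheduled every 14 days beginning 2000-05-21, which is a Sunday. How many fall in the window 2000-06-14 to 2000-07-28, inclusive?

3

Occurrences land 14·i days after 2000-05-21 for i = 0, 1, 2, …
2000-06-14 is 24 days after the start; 24 ÷ 14 = 1 remainder 10; since the remainder is 10, round up to i = 2. First occurrence in the window: #3 on 2000-06-18 (2×14 = 28 days in).
2000-07-28 is 68 days after the start; 68 ÷ 14 = 4 remainder 12. Last occurrence in the window: #5 on 2000-07-16.
Occurrences #3 through #5: 3 in total.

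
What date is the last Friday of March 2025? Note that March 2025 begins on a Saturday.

March 2025 begins on a Saturday, so the first Friday is March 7 (6 days later).
March 2025 has 31 days. Adding weeks: 7, 14, 21, 28 — the last one ≤ 31 is the 28th.

28 March 2025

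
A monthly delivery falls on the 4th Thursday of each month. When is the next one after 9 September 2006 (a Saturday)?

September 2006 starts on a Friday; its first Thursday is the 7th, so the 4th Thursday is the 28th — 28 September 2006.
28 September 2006 is after 9 September 2006, so that is the next one.

28 September 2006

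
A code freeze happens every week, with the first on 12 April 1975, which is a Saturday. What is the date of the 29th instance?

The 29th occurrence is 28 intervals after the first: 28 × 7 = 196 days after 12 April 1975.
April has 30 days — 18 days to the end of April leaves 178.
May has 31 days (147 left).
June has 30 days (117 left).
July has 31 days (86 left).
August has 31 days (55 left).
September has 30 days (25 left).
25 days into October → 25 October 1975.

25 October 1975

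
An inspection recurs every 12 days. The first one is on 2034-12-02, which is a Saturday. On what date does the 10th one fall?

2035-03-20

The 10th occurrence is 9 intervals after the first: 9 × 12 = 108 days after 2034-12-02.
December has 31 days — 29 days to the end of December leaves 79.
January has 31 days (48 left).
February has 28 days (20 left).
20 days into March → 2035-03-20.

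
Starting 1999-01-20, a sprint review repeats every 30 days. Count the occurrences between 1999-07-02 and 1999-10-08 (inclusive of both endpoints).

Occurrences land 30·i days after 1999-01-20 for i = 0, 1, 2, …
1999-07-02 is 163 days after the start; 163 ÷ 30 = 5 remainder 13; since the remainder is 13, round up to i = 6. First occurrence in the window: #7 on 1999-07-19 (6×30 = 180 days in).
1999-10-08 is 261 days after the start; 261 ÷ 30 = 8 remainder 21. Last occurrence in the window: #9 on 1999-09-17.
Occurrences #7 through #9: 3 in total.

3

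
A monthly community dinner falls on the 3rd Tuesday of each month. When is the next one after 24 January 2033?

15 February 2033

January 2033 starts on a Saturday; its first Tuesday is the 4th, so the 3rd Tuesday is the 18th — 18 January 2033.
That is not after 24 January 2033, so look at February 2033.
February 2033 starts on a Tuesday; its first Tuesday is the 1st, so the 3rd Tuesday is the 15th — 15 February 2033.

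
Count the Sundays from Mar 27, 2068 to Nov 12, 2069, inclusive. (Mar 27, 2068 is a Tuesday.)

85

Mar 27, 2068 is a Tuesday; the first Sunday on or after it is Apr 1, 2068 (5 days later).
From Apr 1, 2068 to Nov 12, 2069: 274 + 316 = 590 days (rest of 2068, to Nov 12, 2069 in 2069).
590 ÷ 7 = 84 full weeks with remainder 2, so 84 more Sundays after the first → 85.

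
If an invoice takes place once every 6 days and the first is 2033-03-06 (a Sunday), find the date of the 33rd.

2033-09-14

The 33rd occurrence is 32 intervals after the first: 32 × 6 = 192 days after 2033-03-06.
March has 31 days — 25 days to the end of March leaves 167.
April has 30 days (137 left).
May has 31 days (106 left).
June has 30 days (76 left).
July has 31 days (45 left).
August has 31 days (14 left).
14 days into September → 2033-09-14.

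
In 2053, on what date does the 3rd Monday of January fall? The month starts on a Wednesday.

2053-01-20

January 2053 begins on a Wednesday, so the first Monday is January 6 (5 days later).
The 3rd Monday is 2 weeks later: 6 + 14 = 20.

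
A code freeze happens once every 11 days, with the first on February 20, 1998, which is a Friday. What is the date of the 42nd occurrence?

The 42nd occurrence is 41 intervals after the first: 41 × 11 = 451 days after February 20, 1998.
February has 28 days — 8 days to the end of February leaves 443.
From end of February to end of 1998 is 306 days (137 left).
January has 31 days (106 left).
February has 28 days (78 left).
March has 31 days (47 left).
April has 30 days (17 left).
17 days into May → May 17, 1999.

May 17, 1999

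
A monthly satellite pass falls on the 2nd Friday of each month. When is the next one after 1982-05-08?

May 1982 starts on a Saturday; its first Friday is the 7th, so the 2nd Friday is the 14th — 1982-05-14.
1982-05-14 is after 1982-05-08, so that is the next one.

1982-05-14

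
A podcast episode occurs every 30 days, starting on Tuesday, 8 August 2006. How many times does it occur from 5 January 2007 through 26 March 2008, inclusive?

15

Occurrences land 30·i days after 8 August 2006 for i = 0, 1, 2, …
5 January 2007 is 150 days after the start; 150 ÷ 30 = 5 remainder 0. First occurrence in the window: #6 on 5 January 2007 (5×30 = 150 days in).
26 March 2008 is 596 days after the start; 596 ÷ 30 = 19 remainder 26. Last occurrence in the window: #20 on 29 February 2008.
Occurrences #6 through #20: 15 in total.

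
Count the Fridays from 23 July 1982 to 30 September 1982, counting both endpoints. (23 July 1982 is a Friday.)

10

23 July 1982 is a Friday; the first Friday on or after it is 23 July 1982.
From 23 July 1982 to 30 September 1982: 8 + 31 + 30 = 69 days (rest of July, August, September).
69 ÷ 7 = 9 full weeks with remainder 6, so 9 more Fridays after the first → 10.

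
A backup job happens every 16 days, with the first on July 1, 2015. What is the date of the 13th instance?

January 9, 2016

The 13th occurrence is 12 intervals after the first: 12 × 16 = 192 days after July 1, 2015.
July has 31 days — 30 days to the end of July leaves 162.
August has 31 days (131 left).
September has 30 days (101 left).
October has 31 days (70 left).
November has 30 days (40 left).
December has 31 days (9 left).
9 days into January → January 9, 2016.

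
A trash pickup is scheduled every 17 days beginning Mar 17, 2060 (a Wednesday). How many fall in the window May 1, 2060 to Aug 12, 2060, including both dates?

Occurrences land 17·i days after Mar 17, 2060 for i = 0, 1, 2, …
May 1, 2060 is 45 days after the start; 45 ÷ 17 = 2 remainder 11; since the remainder is 11, round up to i = 3. First occurrence in the window: #4 on May 7, 2060 (3×17 = 51 days in).
Aug 12, 2060 is 148 days after the start; 148 ÷ 17 = 8 remainder 12. Last occurrence in the window: #9 on Jul 31, 2060.
Occurrences #4 through #9: 6 in total.

6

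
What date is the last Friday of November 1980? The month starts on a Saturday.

November 1980 begins on a Saturday, so the first Friday is November 7 (6 days later).
November 1980 has 30 days. Adding weeks: 7, 14, 21, 28 — the last one ≤ 30 is the 28th.

November 28, 1980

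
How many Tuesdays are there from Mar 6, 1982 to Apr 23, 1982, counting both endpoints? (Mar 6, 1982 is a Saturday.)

7

Mar 6, 1982 is a Saturday; the first Tuesday on or after it is Mar 9, 1982 (3 days later).
From Mar 9, 1982 to Apr 23, 1982: 22 + 23 = 45 days (rest of Mar, Apr).
45 ÷ 7 = 6 full weeks with remainder 3, so 6 more Tuesdays after the first → 7.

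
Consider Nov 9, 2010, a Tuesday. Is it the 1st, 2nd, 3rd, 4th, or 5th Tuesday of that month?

2nd

Day 9 falls in week ⌈9/7⌉ of the month.
Days 1–7 hold the 1st Tuesday, 8–14 the 2nd, 15–21 the 3rd, 22–28 the 4th, 29–31 the 5th.
9 is in the range for the 2nd.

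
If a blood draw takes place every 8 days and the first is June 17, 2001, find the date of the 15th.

The 15th occurrence is 14 intervals after the first: 14 × 8 = 112 days after June 17, 2001.
June has 30 days — 13 days to the end of June leaves 99.
July has 31 days (68 left).
August has 31 days (37 left).
September has 30 days (7 left).
7 days into October → October 7, 2001.

October 7, 2001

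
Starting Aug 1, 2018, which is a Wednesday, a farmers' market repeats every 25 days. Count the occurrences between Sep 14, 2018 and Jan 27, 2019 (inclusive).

Occurrences land 25·i days after Aug 1, 2018 for i = 0, 1, 2, …
Sep 14, 2018 is 44 days after the start; 44 ÷ 25 = 1 remainder 19; since the remainder is 19, round up to i = 2. First occurrence in the window: #3 on Sep 20, 2018 (2×25 = 50 days in).
Jan 27, 2019 is 179 days after the start; 179 ÷ 25 = 7 remainder 4. Last occurrence in the window: #8 on Jan 23, 2019.
Occurrences #3 through #8: 6 in total.

6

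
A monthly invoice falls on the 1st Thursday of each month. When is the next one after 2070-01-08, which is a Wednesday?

2070-02-06

January 2070 starts on a Wednesday, so its 1st Thursday is 2070-01-02 (1 day in).
That is not after 2070-01-08, so look at February 2070.
February 2070 starts on a Saturday, so its 1st Thursday is 2070-02-06 (5 days in).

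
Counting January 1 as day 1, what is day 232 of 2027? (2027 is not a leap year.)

August 20, 2027

January has 31 days (232 − 31 = 201 remain).
February has 28 days (201 − 28 = 173 remain).
March has 31 days (173 − 31 = 142 remain).
April has 30 days (142 − 30 = 112 remain).
May has 31 days (112 − 31 = 81 remain).
June has 30 days (81 − 30 = 51 remain).
July has 31 days (51 − 31 = 20 remain).
20 into August → August 20.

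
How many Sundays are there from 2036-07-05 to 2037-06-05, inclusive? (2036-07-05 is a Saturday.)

48

2036-07-05 is a Saturday; the first Sunday on or after it is 2036-07-06 (1 day later).
From 2036-07-06 to 2037-06-05: 178 + 156 = 334 days (rest of 2036, to 2037-06-05 in 2037).
334 ÷ 7 = 47 full weeks with remainder 5, so 47 more Sundays after the first → 48.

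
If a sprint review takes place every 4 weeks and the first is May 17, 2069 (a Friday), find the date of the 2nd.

June 14, 2069

The 2nd occurrence is 1 interval after the first: 1 × 28 = 28 days after May 17, 2069.
May has 31 days — 14 days to the end of May leaves 14.
14 days into June → June 14, 2069.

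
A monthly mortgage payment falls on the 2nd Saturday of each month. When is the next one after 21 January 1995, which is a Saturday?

January 1995 starts on a Sunday; its first Saturday is the 7th, so the 2nd Saturday is the 14th — 14 January 1995.
That is not after 21 January 1995, so look at February 1995.
February 1995 starts on a Wednesday; its first Saturday is the 4th, so the 2nd Saturday is the 11th — 11 February 1995.

11 February 1995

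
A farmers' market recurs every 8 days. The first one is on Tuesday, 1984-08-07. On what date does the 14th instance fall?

1984-11-19

The 14th occurrence is 13 intervals after the first: 13 × 8 = 104 days after 1984-08-07.
August has 31 days — 24 days to the end of August leaves 80.
September has 30 days (50 left).
October has 31 days (19 left).
19 days into November → 1984-11-19.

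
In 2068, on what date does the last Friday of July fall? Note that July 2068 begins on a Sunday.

2068-07-27

July 2068 begins on a Sunday, so the first Friday is July 6 (5 days later).
July 2068 has 31 days. Adding weeks: 6, 13, 20, 27 — the last one ≤ 31 is the 27th.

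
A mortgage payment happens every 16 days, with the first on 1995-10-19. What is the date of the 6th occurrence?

1996-01-07

The 6th occurrence is 5 intervals after the first: 5 × 16 = 80 days after 1995-10-19.
October has 31 days — 12 days to the end of October leaves 68.
November has 30 days (38 left).
December has 31 days (7 left).
7 days into January → 1996-01-07.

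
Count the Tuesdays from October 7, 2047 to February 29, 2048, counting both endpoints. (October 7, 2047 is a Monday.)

21

October 7, 2047 is a Monday; the first Tuesday on or after it is October 8, 2047 (1 day later).
From October 8, 2047 to February 29, 2048: 23 + 30 + 31 + 31 + 29 = 144 days (rest of October, November, December, January, February).
144 ÷ 7 = 20 full weeks with remainder 4, so 20 more Tuesdays after the first → 21.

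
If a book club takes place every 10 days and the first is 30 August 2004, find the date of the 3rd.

19 September 2004

The 3rd occurrence is 2 intervals after the first: 2 × 10 = 20 days after 30 August 2004.
August has 31 days — 1 day to the end of August leaves 19.
19 days into September → 19 September 2004.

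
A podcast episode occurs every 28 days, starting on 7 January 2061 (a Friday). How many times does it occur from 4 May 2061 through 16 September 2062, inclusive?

Occurrences land 28·i days after 7 January 2061 for i = 0, 1, 2, …
4 May 2061 is 117 days after the start; 117 ÷ 28 = 4 remainder 5; since the remainder is 5, round up to i = 5. First occurrence in the window: #6 on 27 May 2061 (5×28 = 140 days in).
16 September 2062 is 617 days after the start; 617 ÷ 28 = 22 remainder 1. Last occurrence in the window: #23 on 15 September 2062.
Occurrences #6 through #23: 18 in total.

18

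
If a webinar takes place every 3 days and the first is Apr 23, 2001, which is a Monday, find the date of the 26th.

The 26th occurrence is 25 intervals after the first: 25 × 3 = 75 days after Apr 23, 2001.
Apr has 30 days — 7 days to the end of Apr leaves 68.
May has 31 days (37 left).
Jun has 30 days (7 left).
7 days into Jul → Jul 7, 2001.

Jul 7, 2001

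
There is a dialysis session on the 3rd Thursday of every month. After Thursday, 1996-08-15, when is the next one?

August 1996 starts on a Thursday; its first Thursday is the 1st, so the 3rd Thursday is the 15th — 1996-08-15.
That is not after 1996-08-15, so look at September 1996.
September 1996 starts on a Sunday; its first Thursday is the 5th, so the 3rd Thursday is the 19th — 1996-09-19.

1996-09-19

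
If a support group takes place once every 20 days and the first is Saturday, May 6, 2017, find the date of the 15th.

Feb 10, 2018

The 15th occurrence is 14 intervals after the first: 14 × 20 = 280 days after May 6, 2017.
May has 31 days — 25 days to the end of May leaves 255.
Jun has 30 days (225 left).
Jul has 31 days (194 left).
Aug has 31 days (163 left).
Sep has 30 days (133 left).
Oct has 31 days (102 left).
Nov has 30 days (72 left).
Dec has 31 days (41 left).
Jan has 31 days (10 left).
10 days into Feb → Feb 10, 2018.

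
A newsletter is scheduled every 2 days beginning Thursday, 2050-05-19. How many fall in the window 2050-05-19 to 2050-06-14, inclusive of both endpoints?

Occurrences land 2·i days after 2050-05-19 for i = 0, 1, 2, …
The window opens on the start date, so the first occurrence inside is #1 on 2050-05-19.
2050-06-14 is 26 days after the start; 26 ÷ 2 = 13 remainder 0. Last occurrence in the window: #14 on 2050-06-14.
Occurrences #1 through #14: 14 in total.

14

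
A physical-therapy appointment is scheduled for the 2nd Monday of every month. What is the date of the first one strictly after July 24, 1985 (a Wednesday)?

July 1985 starts on a Monday; its first Monday is the 1st, so the 2nd Monday is the 8th — July 8, 1985.
That is not after July 24, 1985, so look at August 1985.
August 1985 starts on a Thursday; its first Monday is the 5th, so the 2nd Monday is the 12th — August 12, 1985.

August 12, 1985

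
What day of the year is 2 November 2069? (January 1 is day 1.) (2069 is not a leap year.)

306

Days in months before November: 31 + 28 + 31 + 30 + 31 + 30 + 31 + 31 + 30 + 31 = 304.
Plus 2 days into November → day 306.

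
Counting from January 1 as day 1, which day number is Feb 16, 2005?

Days in months before Feb: 31 = 31.
Plus 16 days into Feb → day 47.

47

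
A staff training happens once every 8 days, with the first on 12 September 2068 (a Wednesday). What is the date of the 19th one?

The 19th occurrence is 18 intervals after the first: 18 × 8 = 144 days after 12 September 2068.
September has 30 days — 18 days to the end of September leaves 126.
October has 31 days (95 left).
November has 30 days (65 left).
December has 31 days (34 left).
January has 31 days (3 left).
3 days into February → 3 February 2069.

3 February 2069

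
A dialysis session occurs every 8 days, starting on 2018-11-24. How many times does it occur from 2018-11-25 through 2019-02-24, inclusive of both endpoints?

11

Occurrences land 8·i days after 2018-11-24 for i = 0, 1, 2, …
2018-11-25 is 1 day after the start; 1 ÷ 8 = 0 remainder 1; since the remainder is 1, round up to i = 1. First occurrence in the window: #2 on 2018-12-02 (1×8 = 8 days in).
2019-02-24 is 92 days after the start; 92 ÷ 8 = 11 remainder 4. Last occurrence in the window: #12 on 2019-02-20.
Occurrences #2 through #12: 11 in total.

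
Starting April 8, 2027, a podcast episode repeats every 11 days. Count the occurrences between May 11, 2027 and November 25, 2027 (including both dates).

Occurrences land 11·i days after April 8, 2027 for i = 0, 1, 2, …
May 11, 2027 is 33 days after the start; 33 ÷ 11 = 3 remainder 0. First occurrence in the window: #4 on May 11, 2027 (3×11 = 33 days in).
November 25, 2027 is 231 days after the start; 231 ÷ 11 = 21 remainder 0. Last occurrence in the window: #22 on November 25, 2027.
Occurrences #4 through #22: 19 in total.

19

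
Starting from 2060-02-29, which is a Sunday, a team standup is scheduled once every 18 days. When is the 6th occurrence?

The 6th occurrence is 5 intervals after the first: 5 × 18 = 90 days after 2060-02-29.
February has 29 days — 0 days to the end of February leaves 90.
March has 31 days (59 left).
April has 30 days (29 left).
29 days into May → 2060-05-29.

2060-05-29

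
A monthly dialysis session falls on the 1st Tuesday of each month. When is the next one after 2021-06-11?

June 2021 starts on a Tuesday, so its 1st Tuesday is 2021-06-01.
That is not after 2021-06-11, so look at July 2021.
July 2021 starts on a Thursday, so its 1st Tuesday is 2021-07-06 (5 days in).

2021-07-06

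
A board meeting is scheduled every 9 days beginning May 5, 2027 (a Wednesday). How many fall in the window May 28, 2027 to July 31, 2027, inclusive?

7

Occurrences land 9·i days after May 5, 2027 for i = 0, 1, 2, …
May 28, 2027 is 23 days after the start; 23 ÷ 9 = 2 remainder 5; since the remainder is 5, round up to i = 3. First occurrence in the window: #4 on June 1, 2027 (3×9 = 27 days in).
July 31, 2027 is 87 days after the start; 87 ÷ 9 = 9 remainder 6. Last occurrence in the window: #10 on July 25, 2027.
Occurrences #4 through #10: 7 in total.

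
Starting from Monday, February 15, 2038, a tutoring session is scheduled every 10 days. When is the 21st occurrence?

September 3, 2038

The 21st occurrence is 20 intervals after the first: 20 × 10 = 200 days after February 15, 2038.
February has 28 days — 13 days to the end of February leaves 187.
March has 31 days (156 left).
April has 30 days (126 left).
May has 31 days (95 left).
June has 30 days (65 left).
July has 31 days (34 left).
August has 31 days (3 left).
3 days into September → September 3, 2038.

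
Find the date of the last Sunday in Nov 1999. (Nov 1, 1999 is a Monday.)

Nov 1999 begins on a Monday, so the first Sunday is Nov 7 (6 days later).
Nov 1999 has 30 days. Adding weeks: 7, 14, 21, 28 — the last one ≤ 30 is the 28th.

Nov 28, 1999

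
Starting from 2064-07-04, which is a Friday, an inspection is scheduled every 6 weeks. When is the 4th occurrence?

The 4th occurrence is 3 intervals after the first: 3 × 42 = 126 days after 2064-07-04.
July has 31 days — 27 days to the end of July leaves 99.
August has 31 days (68 left).
September has 30 days (38 left).
October has 31 days (7 left).
7 days into November → 2064-11-07.

2064-11-07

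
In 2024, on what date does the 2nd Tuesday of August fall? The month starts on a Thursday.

2024-08-13

August 2024 begins on a Thursday, so the first Tuesday is August 6 (5 days later).
The 2nd Tuesday is 1 weeks later: 6 + 7 = 13.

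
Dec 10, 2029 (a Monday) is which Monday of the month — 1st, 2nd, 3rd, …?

Day 10 falls in week ⌈10/7⌉ of the month.
Days 1–7 hold the 1st Monday, 8–14 the 2nd, 15–21 the 3rd, 22–28 the 4th, 29–31 the 5th.
10 is in the range for the 2nd.

2nd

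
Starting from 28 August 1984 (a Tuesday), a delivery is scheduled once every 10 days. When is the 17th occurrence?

The 17th occurrence is 16 intervals after the first: 16 × 10 = 160 days after 28 August 1984.
August has 31 days — 3 days to the end of August leaves 157.
September has 30 days (127 left).
October has 31 days (96 left).
November has 30 days (66 left).
December has 31 days (35 left).
January has 31 days (4 left).
4 days into February → 4 February 1985.

4 February 1985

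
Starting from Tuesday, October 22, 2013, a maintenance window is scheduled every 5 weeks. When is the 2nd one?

November 26, 2013

The 2nd occurrence is 1 interval after the first: 1 × 35 = 35 days after October 22, 2013.
October has 31 days — 9 days to the end of October leaves 26.
26 days into November → November 26, 2013.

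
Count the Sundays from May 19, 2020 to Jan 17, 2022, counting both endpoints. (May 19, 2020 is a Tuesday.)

87

May 19, 2020 is a Tuesday; the first Sunday on or after it is May 24, 2020 (5 days later).
From May 24, 2020 to Jan 17, 2022: 221 + 365 + 17 = 603 days (rest of 2020, 2021, to Jan 17, 2022 in 2022).
603 ÷ 7 = 86 full weeks with remainder 1, so 86 more Sundays after the first → 87.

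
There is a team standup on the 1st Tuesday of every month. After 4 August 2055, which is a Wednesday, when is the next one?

7 September 2055

August 2055 starts on a Sunday, so its 1st Tuesday is 3 August 2055 (2 days in).
That is not after 4 August 2055, so look at September 2055.
September 2055 starts on a Wednesday, so its 1st Tuesday is 7 September 2055 (6 days in).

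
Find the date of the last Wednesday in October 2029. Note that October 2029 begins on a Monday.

2029-10-31

October 2029 begins on a Monday, so the first Wednesday is October 3 (2 days later).
October 2029 has 31 days. Adding weeks: 3, 10, 17, 24, 31 — the last one ≤ 31 is the 31st.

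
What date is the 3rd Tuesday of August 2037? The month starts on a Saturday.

August 2037 begins on a Saturday, so the first Tuesday is August 4 (3 days later).
The 3rd Tuesday is 2 weeks later: 4 + 14 = 18.

18 August 2037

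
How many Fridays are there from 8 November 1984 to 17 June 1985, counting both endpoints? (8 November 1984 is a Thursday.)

32

8 November 1984 is a Thursday; the first Friday on or after it is 9 November 1984 (1 day later).
From 9 November 1984 to 17 June 1985: 21 + 31 + 31 + 28 + 31 + 30 + 31 + 17 = 220 days (rest of November, December, January, February, March, April, May, June).
220 ÷ 7 = 31 full weeks with remainder 3, so 31 more Fridays after the first → 32.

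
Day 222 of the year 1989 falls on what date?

Aug 10, 1989

Jan has 31 days (222 − 31 = 191 remain).
Feb has 28 days (191 − 28 = 163 remain).
Mar has 31 days (163 − 31 = 132 remain).
Apr has 30 days (132 − 30 = 102 remain).
May has 31 days (102 − 31 = 71 remain).
Jun has 30 days (71 − 30 = 41 remain).
Jul has 31 days (41 − 31 = 10 remain).
10 into Aug → Aug 10.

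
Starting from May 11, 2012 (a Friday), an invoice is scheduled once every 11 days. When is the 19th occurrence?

November 25, 2012

The 19th occurrence is 18 intervals after the first: 18 × 11 = 198 days after May 11, 2012.
May has 31 days — 20 days to the end of May leaves 178.
June has 30 days (148 left).
July has 31 days (117 left).
August has 31 days (86 left).
September has 30 days (56 left).
October has 31 days (25 left).
25 days into November → November 25, 2012.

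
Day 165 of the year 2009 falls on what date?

Jan has 31 days (165 − 31 = 134 remain).
Feb has 28 days (134 − 28 = 106 remain).
Mar has 31 days (106 − 31 = 75 remain).
Apr has 30 days (75 − 30 = 45 remain).
May has 31 days (45 − 31 = 14 remain).
14 into Jun → Jun 14.

Jun 14, 2009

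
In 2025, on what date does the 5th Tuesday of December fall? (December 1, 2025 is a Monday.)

December 2025 begins on a Monday, so the first Tuesday is December 2 (1 day later).
The 5th Tuesday is 4 weeks later: 2 + 28 = 30.

2025-12-30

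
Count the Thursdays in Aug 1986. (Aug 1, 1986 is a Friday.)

Aug 1, 1986 is a Friday; the first Thursday on or after it is Aug 7, 1986 (6 days later).
From Aug 7, 1986 to Aug 31, 1986 is 31 − 7 = 24 days.
24 ÷ 7 = 3 full weeks with remainder 3, so 3 more Thursdays after the first → 4.

4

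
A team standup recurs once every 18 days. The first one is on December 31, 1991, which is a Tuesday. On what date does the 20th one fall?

The 20th occurrence is 19 intervals after the first: 19 × 18 = 342 days after December 31, 1991.
December has 31 days — 0 days to the end of December leaves 342.
January has 31 days (311 left).
February has 29 days (282 left).
March has 31 days (251 left).
April has 30 days (221 left).
May has 31 days (190 left).
June has 30 days (160 left).
July has 31 days (129 left).
August has 31 days (98 left).
September has 30 days (68 left).
October has 31 days (37 left).
November has 30 days (7 left).
7 days into December → December 7, 1992.

December 7, 1992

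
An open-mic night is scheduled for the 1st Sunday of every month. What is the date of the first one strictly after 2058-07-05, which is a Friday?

July 2058 starts on a Monday, so its 1st Sunday is 2058-07-07 (6 days in).
2058-07-07 is after 2058-07-05, so that is the next one.

2058-07-07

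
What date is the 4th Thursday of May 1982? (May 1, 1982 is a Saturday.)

May 1982 begins on a Saturday, so the first Thursday is May 6 (5 days later).
The 4th Thursday is 3 weeks later: 6 + 21 = 27.

May 27, 1982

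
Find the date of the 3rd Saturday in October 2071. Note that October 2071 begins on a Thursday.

2071-10-17

October 2071 begins on a Thursday, so the first Saturday is October 3 (2 days later).
The 3rd Saturday is 2 weeks later: 3 + 14 = 17.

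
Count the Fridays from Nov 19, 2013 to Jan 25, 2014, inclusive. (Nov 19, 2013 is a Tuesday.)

Nov 19, 2013 is a Tuesday; the first Friday on or after it is Nov 22, 2013 (3 days later).
From Nov 22, 2013 to Jan 25, 2014: 8 + 31 + 25 = 64 days (rest of Nov, Dec, Jan).
64 ÷ 7 = 9 full weeks with remainder 1, so 9 more Fridays after the first → 10.

10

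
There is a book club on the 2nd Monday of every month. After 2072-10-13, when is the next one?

2072-11-14

October 2072 starts on a Saturday; its first Monday is the 3rd, so the 2nd Monday is the 10th — 2072-10-10.
That is not after 2072-10-13, so look at November 2072.
November 2072 starts on a Tuesday; its first Monday is the 7th, so the 2nd Monday is the 14th — 2072-11-14.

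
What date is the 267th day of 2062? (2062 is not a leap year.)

Sep 24, 2062

Jan has 31 days (267 − 31 = 236 remain).
Feb has 28 days (236 − 28 = 208 remain).
Mar has 31 days (208 − 31 = 177 remain).
Apr has 30 days (177 − 30 = 147 remain).
May has 31 days (147 − 31 = 116 remain).
Jun has 30 days (116 − 30 = 86 remain).
Jul has 31 days (86 − 31 = 55 remain).
Aug has 31 days (55 − 31 = 24 remain).
24 into Sep → Sep 24.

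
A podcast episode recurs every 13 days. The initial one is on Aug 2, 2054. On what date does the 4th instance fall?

Sep 10, 2054

The 4th occurrence is 3 intervals after the first: 3 × 13 = 39 days after Aug 2, 2054.
Aug has 31 days — 29 days to the end of Aug leaves 10.
10 days into Sep → Sep 10, 2054.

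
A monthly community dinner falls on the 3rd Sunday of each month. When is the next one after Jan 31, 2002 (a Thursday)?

Feb 17, 2002

Jan 2002 starts on a Tuesday; its first Sunday is the 6th, so the 3rd Sunday is the 20th — Jan 20, 2002.
That is not after Jan 31, 2002, so look at Feb 2002.
Feb 2002 starts on a Friday; its first Sunday is the 3rd, so the 3rd Sunday is the 17th — Feb 17, 2002.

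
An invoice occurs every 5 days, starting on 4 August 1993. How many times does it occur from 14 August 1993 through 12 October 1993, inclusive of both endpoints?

12

Occurrences land 5·i days after 4 August 1993 for i = 0, 1, 2, …
14 August 1993 is 10 days after the start; 10 ÷ 5 = 2 remainder 0. First occurrence in the window: #3 on 14 August 1993 (2×5 = 10 days in).
12 October 1993 is 69 days after the start; 69 ÷ 5 = 13 remainder 4. Last occurrence in the window: #14 on 8 October 1993.
Occurrences #3 through #14: 12 in total.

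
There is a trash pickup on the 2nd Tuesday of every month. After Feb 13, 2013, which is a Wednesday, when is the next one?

Feb 2013 starts on a Friday; its first Tuesday is the 5th, so the 2nd Tuesday is the 12th — Feb 12, 2013.
That is not after Feb 13, 2013, so look at Mar 2013.
Mar 2013 starts on a Friday; its first Tuesday is the 5th, so the 2nd Tuesday is the 12th — Mar 12, 2013.

Mar 12, 2013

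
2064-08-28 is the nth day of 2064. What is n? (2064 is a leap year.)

Days in months before August: 31 + 29 + 31 + 30 + 31 + 30 + 31 = 213.
Plus 28 days into August → day 241.

241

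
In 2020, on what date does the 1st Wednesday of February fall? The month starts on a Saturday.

5 February 2020

February 2020 begins on a Saturday, so the first Wednesday is February 5 (4 days later).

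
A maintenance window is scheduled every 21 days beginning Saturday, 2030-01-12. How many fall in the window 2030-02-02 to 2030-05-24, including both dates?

6

Occurrences land 21·i days after 2030-01-12 for i = 0, 1, 2, …
2030-02-02 is 21 days after the start; 21 ÷ 21 = 1 remainder 0. First occurrence in the window: #2 on 2030-02-02 (1×21 = 21 days in).
2030-05-24 is 132 days after the start; 132 ÷ 21 = 6 remainder 6. Last occurrence in the window: #7 on 2030-05-18.
Occurrences #2 through #7: 6 in total.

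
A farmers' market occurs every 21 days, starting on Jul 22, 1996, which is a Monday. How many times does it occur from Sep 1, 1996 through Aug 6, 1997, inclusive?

Occurrences land 21·i days after Jul 22, 1996 for i = 0, 1, 2, …
Sep 1, 1996 is 41 days after the start; 41 ÷ 21 = 1 remainder 20; since the remainder is 20, round up to i = 2. First occurrence in the window: #3 on Sep 2, 1996 (2×21 = 42 days in).
Aug 6, 1997 is 380 days after the start; 380 ÷ 21 = 18 remainder 2. Last occurrence in the window: #19 on Aug 4, 1997.
Occurrences #3 through #19: 17 in total.

17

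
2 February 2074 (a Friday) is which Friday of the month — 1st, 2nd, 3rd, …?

Day 2 falls in week ⌈2/7⌉ of the month.
Days 1–7 hold the 1st Friday, 8–14 the 2nd, 15–21 the 3rd, 22–28 the 4th, 29–31 the 5th.
2 is in the range for the 1st.

1st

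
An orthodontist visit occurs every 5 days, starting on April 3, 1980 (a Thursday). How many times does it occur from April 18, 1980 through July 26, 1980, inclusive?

Occurrences land 5·i days after April 3, 1980 for i = 0, 1, 2, …
April 18, 1980 is 15 days after the start; 15 ÷ 5 = 3 remainder 0. First occurrence in the window: #4 on April 18, 1980 (3×5 = 15 days in).
July 26, 1980 is 114 days after the start; 114 ÷ 5 = 22 remainder 4. Last occurrence in the window: #23 on July 22, 1980.
Occurrences #4 through #23: 20 in total.

20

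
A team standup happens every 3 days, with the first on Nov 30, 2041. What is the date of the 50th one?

The 50th occurrence is 49 intervals after the first: 49 × 3 = 147 days after Nov 30, 2041.
Nov has 30 days — 0 days to the end of Nov leaves 147.
Dec has 31 days (116 left).
Jan has 31 days (85 left).
Feb has 28 days (57 left).
Mar has 31 days (26 left).
26 days into Apr → Apr 26, 2042.

Apr 26, 2042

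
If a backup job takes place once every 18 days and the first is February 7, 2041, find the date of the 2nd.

The 2nd occurrence is 1 interval after the first: 1 × 18 = 18 days after February 7, 2041.
18 days later is February 25, 2041.

February 25, 2041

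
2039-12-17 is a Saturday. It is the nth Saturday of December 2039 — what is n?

Day 17 falls in week ⌈17/7⌉ of the month.
Days 1–7 hold the 1st Saturday, 8–14 the 2nd, 15–21 the 3rd, 22–28 the 4th, 29–31 the 5th.
17 is in the range for the 3rd.

3rd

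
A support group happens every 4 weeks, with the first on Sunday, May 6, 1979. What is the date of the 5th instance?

Aug 26, 1979

The 5th occurrence is 4 intervals after the first: 4 × 28 = 112 days after May 6, 1979.
May has 31 days — 25 days to the end of May leaves 87.
Jun has 30 days (57 left).
Jul has 31 days (26 left).
26 days into Aug → Aug 26, 1979.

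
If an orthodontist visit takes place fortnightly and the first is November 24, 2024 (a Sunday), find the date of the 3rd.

The 3rd occurrence is 2 intervals after the first: 2 × 14 = 28 days after November 24, 2024.
November has 30 days — 6 days to the end of November leaves 22.
22 days into December → December 22, 2024.

December 22, 2024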